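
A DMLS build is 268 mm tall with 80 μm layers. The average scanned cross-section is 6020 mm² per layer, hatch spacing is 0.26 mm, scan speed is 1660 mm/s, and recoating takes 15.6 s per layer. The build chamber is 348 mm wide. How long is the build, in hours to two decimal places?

27.50 hours

Layers = ⌈268/0.08⌉ = 3350.
Per-layer scan distance = 6020 / 0.26, so 23153.8 mm.
Per-layer scan time = 23153.8 / 1660, so 13.9481 s.
Layer cycle = 13.9481 + 15.6 = 29.5481 s.
3350 layers × 29.5481 s/layer = 98986.135 s, i.e. 27.50 hours.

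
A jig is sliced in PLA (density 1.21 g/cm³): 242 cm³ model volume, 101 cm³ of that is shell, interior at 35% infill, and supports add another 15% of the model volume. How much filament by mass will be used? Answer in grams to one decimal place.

Infill region: 242 − 101 → 141 cm³.
Deposited infill = 0.35 × 141, so 49.35 cm³.
Support: 0.15 × 242 → 36.3 cm³.
Total printed volume: 101 + 49.35 + 36.3 → 186.65 cm³.
Mass = 186.65 × 1.21 = 225.8465 g.

225.8 g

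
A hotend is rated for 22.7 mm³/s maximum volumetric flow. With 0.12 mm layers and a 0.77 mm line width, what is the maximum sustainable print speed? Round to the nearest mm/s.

246 mm/s

Bead cross-section = 0.12 × 0.77, so 0.0924 mm².
Max speed = 22.7 / 0.0924 = 245.67 ≈ 246 mm/s.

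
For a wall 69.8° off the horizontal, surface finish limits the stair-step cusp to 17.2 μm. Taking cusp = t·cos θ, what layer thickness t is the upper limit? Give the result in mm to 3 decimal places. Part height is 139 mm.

0.050 mm

cos(69.8°) = 0.3453; t_max = 0.0172/0.3453 = 0.050 mm.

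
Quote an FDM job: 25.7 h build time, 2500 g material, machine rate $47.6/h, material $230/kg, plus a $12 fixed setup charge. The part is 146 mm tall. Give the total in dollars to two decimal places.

$1810.32

Machine-time cost = 47.6 × 25.7, so $1223.32.
Material charge = 230 × 2500/1000, so $575.00.
Total = 1223.32 + 575.00 + 12 = $1810.32.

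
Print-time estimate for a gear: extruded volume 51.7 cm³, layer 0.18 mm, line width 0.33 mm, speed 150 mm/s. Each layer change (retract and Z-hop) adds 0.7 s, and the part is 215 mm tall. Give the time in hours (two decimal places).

1.84 hours

Line area = 0.18 × 0.33 = 0.0594 mm².
Path length: 51700 mm³ / 0.0594 mm² → 870370.4 mm.
Print-move time: 870370.4 / 150 → 5802.5 s.
Layers = ⌈215/0.18⌉ = 1195.
Layer-change overhead: 1195 × 0.7 → 836.5 s.
Altogether 5802.5 + 836.5 = 6639 s, i.e. 1.84 hours.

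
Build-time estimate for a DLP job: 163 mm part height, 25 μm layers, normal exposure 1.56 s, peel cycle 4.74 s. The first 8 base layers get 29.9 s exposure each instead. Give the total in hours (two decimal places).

Layer count = ceil(163 / 0.025) = 6520.
Base layers = 8 × (29.9 + 4.74) = 277.12 s.
Remaining layers = 6512 × (1.56 + 4.74), so 41025.6 s.
Total = 277.12 + 41025.6 = 41302.72 s = 11.47 hours.

11.47 hours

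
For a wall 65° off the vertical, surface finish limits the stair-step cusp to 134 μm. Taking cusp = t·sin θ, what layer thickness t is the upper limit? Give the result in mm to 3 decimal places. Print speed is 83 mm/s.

sin(65°) = 0.9063; t_max = 0.134/0.9063 = 0.148 mm.

0.148 mm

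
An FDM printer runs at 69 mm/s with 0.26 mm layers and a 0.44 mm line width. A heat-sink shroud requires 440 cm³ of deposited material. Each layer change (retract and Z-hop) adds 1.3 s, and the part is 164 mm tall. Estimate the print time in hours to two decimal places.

Extrusion cross-section = 0.26 × 0.44, so 0.1144 mm².
Path length: 440000 mm³ / 0.1144 mm² → 3846153.8 mm.
Print-move time = 3846153.8 / 69 = 55741.4 s.
Number of layers: 164 / 0.26 → 631 (rounded up).
Non-print overhead: 631 × 1.3 → 820.3 s.
Total = 55741.4 + 820.3 = 56561.7 s = 15.71 hours.

15.71 hours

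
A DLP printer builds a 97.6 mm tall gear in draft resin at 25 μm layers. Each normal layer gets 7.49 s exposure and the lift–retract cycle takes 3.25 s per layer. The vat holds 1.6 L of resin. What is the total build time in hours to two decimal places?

11.65 hours

Number of layers: 97.6 / 0.025 → 3904 (rounded up).
Cycle time: 7.49 + 3.25 → 10.74 s.
Total = 3904 × 10.74 = 41928.96 s = 11.65 hours.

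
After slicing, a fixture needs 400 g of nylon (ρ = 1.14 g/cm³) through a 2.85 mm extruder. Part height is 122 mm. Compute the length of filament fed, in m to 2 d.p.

55.00 m

Volume = 400 g / 1.14 g·cm⁻³ = 350.8772 cm³ = 350877.2 mm³.
Filament cross-section = π × (2.85/2)² = 6.3794 mm².
Length = 350877.2 / 6.3794 = 55001.6 mm = 55.00 m.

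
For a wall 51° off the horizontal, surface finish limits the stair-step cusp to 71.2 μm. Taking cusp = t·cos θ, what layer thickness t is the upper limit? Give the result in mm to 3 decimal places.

0.113 mm

Layer height = cusp / cos(51°) = 0.0712 / 0.6293 = 0.113 mm.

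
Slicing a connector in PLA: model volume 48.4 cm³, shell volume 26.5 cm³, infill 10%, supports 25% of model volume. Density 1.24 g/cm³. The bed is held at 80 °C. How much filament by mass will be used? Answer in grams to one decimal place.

Infill region = 48.4 − 26.5, so 21.9 cm³.
Deposited infill: 0.10 × 21.9 → 2.19 cm³.
Support = 0.25 × 48.4, so 12.1 cm³.
Total extruded = 26.5 + 2.19 + 12.1 = 40.79 cm³.
Mass = 40.79 × 1.24 = 50.5796 g.

50.6 g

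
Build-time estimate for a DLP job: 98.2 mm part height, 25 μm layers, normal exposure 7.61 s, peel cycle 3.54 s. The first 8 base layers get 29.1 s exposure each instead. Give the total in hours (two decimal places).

12.21 hours

Number of layers: 98.2 / 0.025 → 3928 (rounded up).
Base layers: 8 × (29.1 + 3.54) → 261.12 s.
Regular layers: 3920 × (7.61 + 3.54) → 43708 s.
Sum: 261.12 + 43708 = 43969.12 s → 12.21 hours.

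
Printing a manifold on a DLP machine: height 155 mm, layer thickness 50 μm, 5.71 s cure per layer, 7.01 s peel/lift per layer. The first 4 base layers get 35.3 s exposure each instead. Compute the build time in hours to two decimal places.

10.99 hours

Layers = ⌈155/0.05⌉ = 3100.
Base layers: 4 × (35.3 + 7.01) → 169.24 s.
Remaining layers = 3096 × (5.71 + 7.01), so 39381.12 s.
Sum: 169.24 + 39381.12 = 39550.36 s → 10.99 hours.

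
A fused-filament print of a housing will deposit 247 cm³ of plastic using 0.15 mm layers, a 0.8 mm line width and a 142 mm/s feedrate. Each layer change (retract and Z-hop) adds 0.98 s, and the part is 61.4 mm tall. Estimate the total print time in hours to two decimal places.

4.14 hours

Line area: 0.15 × 0.8 → 0.12 mm².
Toolpath length = 247 cm³ / 0.12 mm² = 247000 / 0.12 = 2058333.3 mm.
Time extruding: 2058333.3 / 142 → 14495.3 s.
Layer count = ceil(61.4 / 0.15) = 410.
Layer-change overhead = 410 × 0.98 = 401.8 s.
Altogether 14495.3 + 401.8 = 14897.1 s, i.e. 4.14 hours.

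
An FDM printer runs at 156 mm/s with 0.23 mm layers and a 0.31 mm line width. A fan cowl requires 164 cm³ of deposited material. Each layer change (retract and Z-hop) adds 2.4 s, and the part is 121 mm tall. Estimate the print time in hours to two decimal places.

4.45 hours

Extrusion cross-section: 0.23 × 0.31 → 0.0713 mm².
Total extruded path = 164000/0.0713 = 2300140.3 mm.
Extrusion time: 2300140.3 / 156 → 14744.5 s.
Number of layers: 121 / 0.23 → 527 (rounded up).
Z-hop total = 527 × 2.4 = 1264.8 s.
Altogether 14744.5 + 1264.8 = 16009.3 s, i.e. 4.45 hours.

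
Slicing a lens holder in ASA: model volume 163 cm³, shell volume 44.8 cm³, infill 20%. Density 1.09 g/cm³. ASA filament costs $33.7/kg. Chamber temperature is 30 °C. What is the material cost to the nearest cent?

Infill region = 163 − 44.8 = 118.2 cm³.
Infill volume = 0.20 × 118.2, so 23.64 cm³.
Total printed volume = 44.8 + 23.64 = 68.44 cm³.
Mass = 68.44 × 1.09, so 74.5996 g.
At $33.7/kg: 74.5996/1000 × 33.7 = $2.51.

$2.51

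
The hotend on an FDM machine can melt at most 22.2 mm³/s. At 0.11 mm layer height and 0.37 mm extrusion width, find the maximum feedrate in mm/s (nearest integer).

545 mm/s

A = 0.11 × 0.37, so 0.0407 mm².
v_max = Q/A = 22.2/0.0407 = 545.45 mm/s → 545 mm/s.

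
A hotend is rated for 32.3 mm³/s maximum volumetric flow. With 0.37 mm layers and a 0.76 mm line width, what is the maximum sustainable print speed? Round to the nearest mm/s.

Extrusion cross-section = 0.37 × 0.76, so 0.2812 mm².
Max speed = 32.3 / 0.2812 = 114.86 ≈ 115 mm/s.

115 mm/s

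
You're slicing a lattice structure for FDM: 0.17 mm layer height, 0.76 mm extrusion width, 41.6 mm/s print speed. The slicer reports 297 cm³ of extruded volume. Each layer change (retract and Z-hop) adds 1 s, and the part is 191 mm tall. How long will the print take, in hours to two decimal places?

Bead cross-section: 0.17 × 0.76 → 0.1292 mm².
Path length: 297000 mm³ / 0.1292 mm² → 2298761.6 mm.
Time extruding = 2298761.6 / 41.6 = 55258.7 s.
Layer count = ceil(191 / 0.17) = 1124.
Z-hop total: 1124 × 1 → 1124 s.
Total = 55258.7 + 1124 = 56382.7 s = 15.66 hours.

15.66 hours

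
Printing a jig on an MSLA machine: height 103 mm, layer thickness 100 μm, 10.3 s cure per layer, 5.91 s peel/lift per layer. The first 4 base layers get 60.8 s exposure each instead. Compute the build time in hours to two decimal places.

Layer count = ceil(103 / 0.1) = 1030.
Base layers: 4 × (60.8 + 5.91) → 266.84 s.
Remaining layers = 1026 × (10.3 + 5.91) = 16631.46 s.
Sum: 266.84 + 16631.46 = 16898.3 s → 4.69 hours.

4.69 hours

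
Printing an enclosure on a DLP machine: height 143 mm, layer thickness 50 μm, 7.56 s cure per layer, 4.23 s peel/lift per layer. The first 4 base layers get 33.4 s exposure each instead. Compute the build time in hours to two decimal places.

9.40 hours

Number of layers: 143 / 0.05 → 2860 (rounded up).
Base layers = 4 × (33.4 + 4.23), so 150.52 s.
Normal layers = 2856 × (7.56 + 4.23), so 33672.24 s.
Total = 150.52 + 33672.24 = 33822.76 s = 9.40 hours.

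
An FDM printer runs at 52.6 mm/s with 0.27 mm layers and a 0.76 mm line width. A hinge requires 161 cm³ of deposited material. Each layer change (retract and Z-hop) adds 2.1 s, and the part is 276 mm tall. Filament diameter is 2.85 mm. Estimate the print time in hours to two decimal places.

Line area: 0.27 × 0.76 → 0.2052 mm².
Path length: 161000 mm³ / 0.2052 mm² → 784600.4 mm.
Time extruding = 784600.4 / 52.6, so 14916.4 s.
Layer count = ceil(276 / 0.27) = 1023.
Non-print overhead: 1023 × 2.1 → 2148.3 s.
Altogether 14916.4 + 2148.3 = 17064.7 s, i.e. 4.74 hours.

4.74 hours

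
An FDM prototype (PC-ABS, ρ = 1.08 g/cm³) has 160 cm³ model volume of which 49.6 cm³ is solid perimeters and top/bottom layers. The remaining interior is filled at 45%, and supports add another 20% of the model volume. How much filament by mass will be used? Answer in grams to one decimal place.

Infill region = 160 − 49.6, so 110.4 cm³.
Infill deposited: 0.45 × 110.4 → 49.68 cm³.
Support: 0.20 × 160 → 32 cm³.
Deposited volume: 49.6 + 49.68 + 32 → 131.28 cm³.
Mass = 131.28 × 1.08 = 141.7824 g.

141.8 g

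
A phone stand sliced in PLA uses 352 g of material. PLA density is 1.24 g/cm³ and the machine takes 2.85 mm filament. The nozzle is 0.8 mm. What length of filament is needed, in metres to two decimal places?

44.50 m

Extruded volume: 352/1.24 = 283.871 cm³ (283871 mm³).
Filament cross-section = π × (2.85/2)² = 6.3794 mm².
Length = 283871 / 6.3794 = 44498.07 mm = 44.50 m.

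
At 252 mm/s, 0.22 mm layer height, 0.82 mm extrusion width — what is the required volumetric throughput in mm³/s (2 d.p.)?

45.46

Extrusion cross-section = 0.22 × 0.82, so 0.1804 mm².
Q = v·A = 252 × 0.1804 = 45.46 mm³/s.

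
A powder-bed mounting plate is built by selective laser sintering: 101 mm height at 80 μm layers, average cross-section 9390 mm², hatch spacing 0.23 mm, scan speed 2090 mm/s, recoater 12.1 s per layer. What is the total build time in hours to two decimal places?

Number of layers: 101 / 0.08 → 1263 (rounded up).
Per-layer scan distance: 9390 / 0.23 → 40826.1 mm.
Laser time per layer: 40826.1 / 2090 → 19.534 s.
Per-layer time = 19.534 + 12.1, so 31.634 s.
Build time = 1263 × 31.634 = 39953.742 s = 11.10 hours.

11.10 hours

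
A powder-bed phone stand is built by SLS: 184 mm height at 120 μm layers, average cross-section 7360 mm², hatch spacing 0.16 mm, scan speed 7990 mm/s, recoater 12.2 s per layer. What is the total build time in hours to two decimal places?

Number of layers: 184 / 0.12 → 1534 (rounded up).
Scan path per layer = 7360 / 0.16 = 46000 mm.
Per-layer scan time = 46000 / 7990, so 5.7572 s.
Time per layer: 5.7572 + 12.2 → 17.9572 s.
Build time = 1534 × 17.9572 = 27546.3448 s = 7.65 hours.

7.65 hours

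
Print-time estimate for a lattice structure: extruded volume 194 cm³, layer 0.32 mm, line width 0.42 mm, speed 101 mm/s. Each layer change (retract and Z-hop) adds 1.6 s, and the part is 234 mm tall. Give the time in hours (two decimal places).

Bead cross-section = 0.32 × 0.42 = 0.1344 mm².
Toolpath length = 194 cm³ / 0.1344 mm² = 194000 / 0.1344 = 1443452.4 mm.
Time extruding = 1443452.4 / 101, so 14291.6 s.
Layer count = ceil(234 / 0.32) = 732.
Non-print overhead = 732 × 1.6 = 1171.2 s.
Total = 14291.6 + 1171.2 = 15462.8 s = 4.30 hours.

4.30 hours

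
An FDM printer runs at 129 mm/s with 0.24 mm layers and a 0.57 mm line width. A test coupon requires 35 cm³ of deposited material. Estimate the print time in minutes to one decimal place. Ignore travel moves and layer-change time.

33.1 minutes

Line area = 0.24 × 0.57 = 0.1368 mm².
Total extruded path = 35000/0.1368 = 255848 mm.
Print-move time: 255848 / 129 → 1983.3 s.
1983.3 s = 33.1 minutes.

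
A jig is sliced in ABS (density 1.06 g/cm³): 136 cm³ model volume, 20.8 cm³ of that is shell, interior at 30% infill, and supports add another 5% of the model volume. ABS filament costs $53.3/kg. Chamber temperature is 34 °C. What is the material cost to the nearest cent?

$3.51

Infill region: 136 − 20.8 → 115.2 cm³.
Infill volume = 0.30 × 115.2, so 34.56 cm³.
Support = 0.05 × 136 = 6.8 cm³.
Total extruded = 20.8 + 34.56 + 6.8 = 62.16 cm³.
Mass = 62.16 × 1.06 = 65.8896 g.
At $53.3/kg: 65.8896/1000 × 53.3 = $3.51.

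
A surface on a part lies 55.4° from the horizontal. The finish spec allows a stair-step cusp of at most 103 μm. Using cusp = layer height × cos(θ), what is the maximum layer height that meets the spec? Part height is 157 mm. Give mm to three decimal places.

0.181 mm

t = h_c / cos θ = 0.103 / 0.5678 = 0.181 mm.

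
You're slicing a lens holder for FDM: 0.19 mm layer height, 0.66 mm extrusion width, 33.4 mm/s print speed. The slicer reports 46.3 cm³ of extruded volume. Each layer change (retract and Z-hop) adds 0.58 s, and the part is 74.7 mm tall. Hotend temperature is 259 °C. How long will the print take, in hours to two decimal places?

3.13 hours

Bead cross-section = 0.19 × 0.66 = 0.1254 mm².
Toolpath length = 46.3 cm³ / 0.1254 mm² = 46300 / 0.1254 = 369218.5 mm.
Print-move time = 369218.5 / 33.4 = 11054.4 s.
Layers = ⌈74.7/0.19⌉ = 394.
Non-print overhead = 394 × 0.58 = 228.52 s.
Total = 11054.4 + 228.52 = 11282.92 s = 3.13 hours.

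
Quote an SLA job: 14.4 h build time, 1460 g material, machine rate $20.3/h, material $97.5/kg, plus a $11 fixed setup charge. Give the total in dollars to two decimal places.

Machine-time cost: 20.3 × 14.4 → $292.32.
Feedstock cost: 97.5 × 1460/1000 → $142.35.
Adding setup: 292.32 + 142.35 + 11 → $445.67.

$445.67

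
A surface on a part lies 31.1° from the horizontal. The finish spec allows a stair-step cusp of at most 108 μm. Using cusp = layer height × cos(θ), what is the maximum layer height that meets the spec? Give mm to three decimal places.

0.126 mm

cos(31.1°) = 0.8563; t_max = 0.108/0.8563 = 0.126 mm.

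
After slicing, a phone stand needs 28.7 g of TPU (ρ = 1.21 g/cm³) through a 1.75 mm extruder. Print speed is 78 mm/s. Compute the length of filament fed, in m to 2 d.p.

Extruded volume: 28.7/1.21 = 23.719 cm³ (23719 mm³).
A = π r² = π × 0.875² = 2.4053 mm².
Length = 23719 / 2.4053 = 9861.14 mm = 9.86 m.

9.86 m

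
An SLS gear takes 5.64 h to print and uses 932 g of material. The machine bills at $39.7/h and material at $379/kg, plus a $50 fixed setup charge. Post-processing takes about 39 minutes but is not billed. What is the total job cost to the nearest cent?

Machine cost = 39.7 × 5.64, so $223.908.
Material charge: 379 × 932/1000 → $353.228.
Total = 223.908 + 353.228 + 50 = 627.136 ≈ $627.14.

$627.14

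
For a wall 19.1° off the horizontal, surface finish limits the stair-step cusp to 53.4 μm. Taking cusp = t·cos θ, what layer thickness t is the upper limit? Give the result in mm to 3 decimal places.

0.057 mm

cos(19.1°) = 0.9449; t_max = 0.0534/0.9449 = 0.057 mm.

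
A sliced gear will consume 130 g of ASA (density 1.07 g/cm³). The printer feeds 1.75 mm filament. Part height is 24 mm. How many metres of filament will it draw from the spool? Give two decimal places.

50.51 m

Extruded volume: 130/1.07 = 121.4953 cm³ (121495.3 mm³).
Filament cross-section = π × (1.75/2)² = 2.4053 mm².
Length = 121495.3 / 2.4053 = 50511.5 mm = 50.51 m.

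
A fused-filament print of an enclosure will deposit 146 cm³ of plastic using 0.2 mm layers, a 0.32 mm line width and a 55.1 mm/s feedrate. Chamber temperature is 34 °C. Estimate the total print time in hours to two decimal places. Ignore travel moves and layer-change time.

Bead cross-section = 0.2 × 0.32 = 0.064 mm².
Total extruded path = 146000/0.064 = 2281250 mm.
Print-move time = 2281250 / 55.1, so 41402 s.
41402 s = 11.50 hours.

11.50 hours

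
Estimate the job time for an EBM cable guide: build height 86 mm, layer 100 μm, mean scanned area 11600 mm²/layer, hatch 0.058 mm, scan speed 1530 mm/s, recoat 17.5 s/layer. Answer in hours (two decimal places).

35.41 hours

Layers = ⌈86/0.1⌉ = 860.
Hatch length per layer = 11600 / 0.058 = 200000 mm.
Scan time per layer = 200000 / 1530, so 130.719 s.
Time per layer: 130.719 + 17.5 → 148.219 s.
860 layers × 148.219 s/layer = 127468.34 s, i.e. 35.41 hours.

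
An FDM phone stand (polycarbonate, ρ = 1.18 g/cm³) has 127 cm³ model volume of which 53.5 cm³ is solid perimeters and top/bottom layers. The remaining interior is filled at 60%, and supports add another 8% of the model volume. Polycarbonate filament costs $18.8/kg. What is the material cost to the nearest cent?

Infill region = 127 − 53.5 = 73.5 cm³.
Infill deposited: 0.60 × 73.5 → 44.1 cm³.
Support = 0.08 × 127, so 10.16 cm³.
Deposited volume: 53.5 + 44.1 + 10.16 → 107.76 cm³.
Mass = 107.76 × 1.18 = 127.1568 g.
Cost = 127.1568 g / 1000 × $18.8/kg = $2.39.

$2.39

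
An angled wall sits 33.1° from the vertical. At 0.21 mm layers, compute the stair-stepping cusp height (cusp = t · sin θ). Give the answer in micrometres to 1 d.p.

h_c = t·sin θ = 0.21 × 0.5461 = 0.114681 mm (114.7 μm).

114.7 μm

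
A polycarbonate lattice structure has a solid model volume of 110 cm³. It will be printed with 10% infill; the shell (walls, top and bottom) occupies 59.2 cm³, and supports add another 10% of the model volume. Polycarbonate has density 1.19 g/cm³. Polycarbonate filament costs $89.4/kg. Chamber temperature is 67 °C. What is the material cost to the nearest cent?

Volume inside the shell: 110 − 59.2 → 50.8 cm³.
Infill deposited: 0.10 × 50.8 → 5.08 cm³.
Support = 0.10 × 110 = 11 cm³.
Total extruded = 59.2 + 5.08 + 11 = 75.28 cm³.
Mass: 75.28 × 1.19 → 89.5832 g.
Cost = 89.5832 g / 1000 × $89.4/kg = $8.01.

$8.01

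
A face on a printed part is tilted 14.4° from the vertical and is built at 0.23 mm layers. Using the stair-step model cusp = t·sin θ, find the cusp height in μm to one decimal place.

sin(14.4°) = 0.2487, so cusp = 0.23 × 0.2487 = 0.057201 mm → 57.2 μm.

57.2 μm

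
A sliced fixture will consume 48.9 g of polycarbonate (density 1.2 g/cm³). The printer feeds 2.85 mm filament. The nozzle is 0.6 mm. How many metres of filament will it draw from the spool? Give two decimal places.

6.39 m

Volume = 48.9 g / 1.2 g·cm⁻³ = 40.75 cm³ = 40750 mm³.
Filament cross-section = π × (2.85/2)² = 6.3794 mm².
Length = 40750 / 6.3794 = 6387.75 mm = 6.39 m.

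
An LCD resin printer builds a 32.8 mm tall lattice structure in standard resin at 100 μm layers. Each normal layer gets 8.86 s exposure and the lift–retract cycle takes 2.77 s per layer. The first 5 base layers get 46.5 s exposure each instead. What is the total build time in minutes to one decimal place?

Layer count = ceil(32.8 / 0.1) = 328.
Base layers: 5 × (46.5 + 2.77) → 246.35 s.
Normal layers = 323 × (8.86 + 2.77) = 3756.49 s.
Total = 246.35 + 3756.49 = 4002.84 s = 66.7 minutes.

66.7 minutes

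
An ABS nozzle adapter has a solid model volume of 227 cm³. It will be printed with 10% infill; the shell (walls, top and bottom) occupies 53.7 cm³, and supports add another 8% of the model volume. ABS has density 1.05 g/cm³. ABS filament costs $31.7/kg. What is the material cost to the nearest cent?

Infill region = 227 − 53.7 = 173.3 cm³.
Infill volume: 0.10 × 173.3 → 17.33 cm³.
Support = 0.08 × 227, so 18.16 cm³.
Total extruded = 53.7 + 17.33 + 18.16, so 89.19 cm³.
Mass: 89.19 × 1.05 → 93.6495 g.
Cost = 93.6495 g / 1000 × $31.7/kg = $2.97.

$2.97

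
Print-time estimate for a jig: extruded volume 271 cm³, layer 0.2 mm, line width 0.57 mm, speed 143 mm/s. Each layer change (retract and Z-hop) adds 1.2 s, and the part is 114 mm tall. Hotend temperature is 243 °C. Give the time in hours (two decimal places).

4.81 hours

Line area = 0.2 × 0.57 = 0.114 mm².
Total extruded path = 271000/0.114 = 2377193 mm.
Extrusion time: 2377193 / 143 → 16623.7 s.
Number of layers: 114 / 0.2 → 570 (rounded up).
Non-print overhead = 570 × 1.2 = 684 s.
Altogether 16623.7 + 684 = 17307.7 s, i.e. 4.81 hours.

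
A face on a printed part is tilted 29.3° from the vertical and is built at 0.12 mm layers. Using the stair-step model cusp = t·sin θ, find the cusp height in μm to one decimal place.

Cusp = layer height × sin(29.3°) = 0.12 × 0.4894 = 0.058728 mm = 58.7 μm.

58.7 μm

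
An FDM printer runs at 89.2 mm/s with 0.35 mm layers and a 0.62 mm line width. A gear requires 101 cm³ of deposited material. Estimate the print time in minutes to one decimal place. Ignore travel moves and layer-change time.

Line area: 0.35 × 0.62 → 0.217 mm².
Toolpath length = 101 cm³ / 0.217 mm² = 101000 / 0.217 = 465437.8 mm.
Print-move time = 465437.8 / 89.2, so 5217.9 s.
That's 5217.9 s → 87.0 minutes.

87.0 minutes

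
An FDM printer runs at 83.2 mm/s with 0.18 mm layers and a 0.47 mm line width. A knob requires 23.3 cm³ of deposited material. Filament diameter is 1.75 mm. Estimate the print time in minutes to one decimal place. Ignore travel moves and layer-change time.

Extrusion cross-section = 0.18 × 0.47 = 0.0846 mm².
Path length: 23300 mm³ / 0.0846 mm² → 275413.7 mm.
Time extruding = 275413.7 / 83.2 = 3310.3 s.
In the requested units: 3310.3 s = 55.2 minutes.

55.2 minutes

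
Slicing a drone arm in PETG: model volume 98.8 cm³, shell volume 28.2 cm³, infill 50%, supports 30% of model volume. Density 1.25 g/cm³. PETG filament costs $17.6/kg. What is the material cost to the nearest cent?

Volume inside the shell = 98.8 − 28.2, so 70.6 cm³.
Deposited infill = 0.50 × 70.6, so 35.3 cm³.
Support = 0.30 × 98.8 = 29.64 cm³.
Deposited volume = 28.2 + 35.3 + 29.64 = 93.14 cm³.
Mass: 93.14 × 1.25 → 116.425 g.
Cost = 116.425 g / 1000 × $17.6/kg = $2.05.

$2.05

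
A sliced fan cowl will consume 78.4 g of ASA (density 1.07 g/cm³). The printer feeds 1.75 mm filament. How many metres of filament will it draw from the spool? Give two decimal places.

Extruded volume: 78.4/1.07 = 73.271 cm³ (73271 mm³).
A = π r² = π × 0.875² = 2.4053 mm².
L = V/A = 73271/2.4053 = 30462.31 mm → 30.46 m.

30.46 m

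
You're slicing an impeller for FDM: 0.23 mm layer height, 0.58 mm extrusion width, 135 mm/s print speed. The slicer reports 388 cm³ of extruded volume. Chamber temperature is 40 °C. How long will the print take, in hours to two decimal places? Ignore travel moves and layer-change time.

Extrusion cross-section: 0.23 × 0.58 → 0.1334 mm².
Toolpath length = 388 cm³ / 0.1334 mm² = 388000 / 0.1334 = 2908545.7 mm.
Extrusion time: 2908545.7 / 135 → 21544.8 s.
21544.8 s = 5.98 hours.

5.98 hours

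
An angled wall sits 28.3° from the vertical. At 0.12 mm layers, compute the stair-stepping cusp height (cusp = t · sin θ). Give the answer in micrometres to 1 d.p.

56.9 μm

Cusp = layer height × sin(28.3°) = 0.12 × 0.4741 = 0.056892 mm = 56.9 μm.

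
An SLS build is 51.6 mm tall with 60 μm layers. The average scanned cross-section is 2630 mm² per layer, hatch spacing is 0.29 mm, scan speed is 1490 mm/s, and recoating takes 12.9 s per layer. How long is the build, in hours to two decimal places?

4.54 hours

Number of layers: 51.6 / 0.06 → 860 (rounded up).
Per-layer scan distance = 2630 / 0.29, so 9069 mm.
Per-layer scan time = 9069 / 1490, so 6.0866 s.
Layer cycle: 6.0866 + 12.9 → 18.9866 s.
Build time = 860 × 18.9866 = 16328.476 s = 4.54 hours.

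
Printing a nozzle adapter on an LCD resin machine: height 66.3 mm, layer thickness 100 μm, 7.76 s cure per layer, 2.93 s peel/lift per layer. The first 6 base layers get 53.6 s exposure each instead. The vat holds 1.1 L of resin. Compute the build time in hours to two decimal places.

2.05 hours

Number of layers: 66.3 / 0.1 → 663 (rounded up).
Burn-in layers: 6 × (53.6 + 2.93) → 339.18 s.
Regular layers = 657 × (7.76 + 2.93), so 7023.33 s.
Sum: 339.18 + 7023.33 = 7362.51 s → 2.05 hours.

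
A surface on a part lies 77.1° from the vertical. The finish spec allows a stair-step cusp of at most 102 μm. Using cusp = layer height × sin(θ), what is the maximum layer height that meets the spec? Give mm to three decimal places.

Layer height = cusp / sin(77.1°) = 0.102 / 0.9748 = 0.105 mm.

0.105 mm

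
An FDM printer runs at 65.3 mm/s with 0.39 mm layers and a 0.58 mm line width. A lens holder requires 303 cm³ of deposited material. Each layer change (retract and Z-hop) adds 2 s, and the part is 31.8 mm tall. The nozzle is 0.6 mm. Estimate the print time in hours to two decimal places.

Bead cross-section = 0.39 × 0.58, so 0.2262 mm².
Path length: 303000 mm³ / 0.2262 mm² → 1339522.5 mm.
Time extruding = 1339522.5 / 65.3 = 20513.4 s.
Layers = ⌈31.8/0.39⌉ = 82.
Non-print overhead = 82 × 2, so 164 s.
Altogether 20513.4 + 164 = 20677.4 s, i.e. 5.74 hours.

5.74 hours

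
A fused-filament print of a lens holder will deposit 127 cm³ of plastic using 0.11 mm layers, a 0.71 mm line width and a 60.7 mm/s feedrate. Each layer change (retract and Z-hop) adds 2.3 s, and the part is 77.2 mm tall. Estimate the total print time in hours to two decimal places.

Line area = 0.11 × 0.71, so 0.0781 mm².
Total extruded path = 127000/0.0781 = 1626120.4 mm.
Extrusion time = 1626120.4 / 60.7, so 26789.5 s.
Layer count = ceil(77.2 / 0.11) = 702.
Layer-change overhead: 702 × 2.3 → 1614.6 s.
Total = 26789.5 + 1614.6 = 28404.1 s = 7.89 hours.

7.89 hours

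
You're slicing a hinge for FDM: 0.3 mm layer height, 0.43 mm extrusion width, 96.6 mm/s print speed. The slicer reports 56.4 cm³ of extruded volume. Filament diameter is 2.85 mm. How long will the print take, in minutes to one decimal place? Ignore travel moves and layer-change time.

75.4 minutes

Extrusion cross-section = 0.3 × 0.43, so 0.129 mm².
Total extruded path = 56400/0.129 = 437209.3 mm.
Time extruding = 437209.3 / 96.6, so 4526 s.
That's 4526 s → 75.4 minutes.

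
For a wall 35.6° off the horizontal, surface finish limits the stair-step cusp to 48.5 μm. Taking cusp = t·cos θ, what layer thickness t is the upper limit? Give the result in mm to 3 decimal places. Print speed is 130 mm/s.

0.060 mm

t = h_c / cos θ = 0.0485 / 0.8131 = 0.060 mm.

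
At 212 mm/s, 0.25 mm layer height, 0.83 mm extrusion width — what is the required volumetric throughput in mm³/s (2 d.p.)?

43.99

Bead cross-section = 0.25 × 0.83, so 0.2075 mm².
Volumetric flow = 212 × 0.2075 = 43.99 mm³/s.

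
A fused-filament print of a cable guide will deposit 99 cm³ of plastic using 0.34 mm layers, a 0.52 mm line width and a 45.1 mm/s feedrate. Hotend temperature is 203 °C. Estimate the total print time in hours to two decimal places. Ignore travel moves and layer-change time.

Extrusion cross-section = 0.34 × 0.52 = 0.1768 mm².
Toolpath length = 99 cm³ / 0.1768 mm² = 99000 / 0.1768 = 559954.8 mm.
Time extruding = 559954.8 / 45.1 = 12415.8 s.
That's 12415.8 s → 3.45 hours.

3.45 hours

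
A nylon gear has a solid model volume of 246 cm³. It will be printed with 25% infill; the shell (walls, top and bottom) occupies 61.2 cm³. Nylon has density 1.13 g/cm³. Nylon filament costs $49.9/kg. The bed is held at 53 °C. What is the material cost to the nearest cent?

Interior volume = 246 − 61.2 = 184.8 cm³.
Infill deposited = 0.25 × 184.8, so 46.2 cm³.
Deposited volume = 61.2 + 46.2, so 107.4 cm³.
Mass = 107.4 × 1.13, so 121.362 g.
At $49.9/kg: 121.362/1000 × 49.9 = $6.06.

$6.06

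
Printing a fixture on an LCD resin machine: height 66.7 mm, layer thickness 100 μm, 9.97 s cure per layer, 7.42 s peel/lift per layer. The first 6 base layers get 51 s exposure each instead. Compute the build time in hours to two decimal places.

3.29 hours

Number of layers: 66.7 / 0.1 → 667 (rounded up).
Bottom layers: 6 × (51 + 7.42) → 350.52 s.
Regular layers = 661 × (9.97 + 7.42) = 11494.79 s.
Sum: 350.52 + 11494.79 = 11845.31 s → 3.29 hours.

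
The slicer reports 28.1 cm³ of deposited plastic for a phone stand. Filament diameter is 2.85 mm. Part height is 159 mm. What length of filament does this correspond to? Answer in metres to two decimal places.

A = π r² = π × 1.425² = 6.3794 mm².
L = 28100 mm³ / 6.3794 mm² = 4404.8 mm, i.e. 4.40 m.

4.40 m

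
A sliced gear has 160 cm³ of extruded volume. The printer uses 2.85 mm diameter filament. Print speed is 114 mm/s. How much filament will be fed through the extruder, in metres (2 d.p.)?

25.08 m

Cross-section of 2.85 mm filament: π·(2.85/2)² = 6.3794 mm².
L = 160000 mm³ / 6.3794 mm² = 25080.73 mm, i.e. 25.08 m.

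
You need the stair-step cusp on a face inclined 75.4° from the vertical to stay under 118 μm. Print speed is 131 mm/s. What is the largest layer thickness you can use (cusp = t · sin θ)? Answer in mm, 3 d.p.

0.122 mm

sin(75.4°) = 0.9677; t_max = 0.118/0.9677 = 0.122 mm.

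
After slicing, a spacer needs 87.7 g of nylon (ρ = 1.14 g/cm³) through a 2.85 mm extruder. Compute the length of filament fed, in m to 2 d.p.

Volume = 87.7 g / 1.14 g·cm⁻³ = 76.9298 cm³ = 76929.8 mm³.
Filament cross-section = π × (2.85/2)² = 6.3794 mm².
Length = 76929.8 / 6.3794 = 12059.1 mm = 12.06 m.

12.06 m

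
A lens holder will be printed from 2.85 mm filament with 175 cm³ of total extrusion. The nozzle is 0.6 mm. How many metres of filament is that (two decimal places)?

Filament cross-section = π × (2.85/2)² = 6.3794 mm².
L = 175000 mm³ / 6.3794 mm² = 27432.05 mm, i.e. 27.43 m.

27.43 m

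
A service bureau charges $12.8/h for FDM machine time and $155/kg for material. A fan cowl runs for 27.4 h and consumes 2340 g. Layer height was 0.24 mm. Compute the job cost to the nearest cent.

Time charge = 12.8 × 27.4 = $350.72.
Feedstock cost = 155 × 2340/1000 = $362.70.
Job cost: 350.72 + 362.70 = $713.42.

$713.42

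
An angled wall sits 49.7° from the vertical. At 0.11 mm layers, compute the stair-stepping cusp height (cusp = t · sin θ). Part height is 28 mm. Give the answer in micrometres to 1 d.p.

83.9 μm

Cusp = layer height × sin(49.7°) = 0.11 × 0.7627 = 0.083897 mm = 83.9 μm.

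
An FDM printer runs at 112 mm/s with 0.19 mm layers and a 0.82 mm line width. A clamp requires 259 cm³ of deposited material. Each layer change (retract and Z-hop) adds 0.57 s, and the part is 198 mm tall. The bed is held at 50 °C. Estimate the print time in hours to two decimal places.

4.29 hours

Bead cross-section = 0.19 × 0.82 = 0.1558 mm².
Toolpath length = 259 cm³ / 0.1558 mm² = 259000 / 0.1558 = 1662387.7 mm.
Extrusion time = 1662387.7 / 112, so 14842.7 s.
Number of layers: 198 / 0.19 → 1043 (rounded up).
Z-hop total = 1043 × 0.57, so 594.51 s.
Total = 14842.7 + 594.51 = 15437.21 s = 4.29 hours.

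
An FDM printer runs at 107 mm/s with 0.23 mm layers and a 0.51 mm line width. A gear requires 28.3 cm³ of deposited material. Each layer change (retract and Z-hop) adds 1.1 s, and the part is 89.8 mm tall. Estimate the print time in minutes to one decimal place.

44.7 minutes

Extrusion cross-section = 0.23 × 0.51 = 0.1173 mm².
Total extruded path = 28300/0.1173 = 241261.7 mm.
Print-move time = 241261.7 / 107 = 2254.8 s.
Number of layers: 89.8 / 0.23 → 391 (rounded up).
Non-print overhead: 391 × 1.1 → 430.1 s.
Altogether 2254.8 + 430.1 = 2684.9 s, i.e. 44.7 minutes.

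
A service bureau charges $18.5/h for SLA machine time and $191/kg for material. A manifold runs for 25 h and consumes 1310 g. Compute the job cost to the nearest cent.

Time charge: 18.5 × 25 → $462.50.
Material charge: 191 × 1310/1000 → $250.21.
Total = 462.50 + 250.21 = $712.71.

$712.71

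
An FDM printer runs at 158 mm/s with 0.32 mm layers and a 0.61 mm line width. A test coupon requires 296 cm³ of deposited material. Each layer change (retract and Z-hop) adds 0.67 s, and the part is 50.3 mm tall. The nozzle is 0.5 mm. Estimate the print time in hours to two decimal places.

Line area: 0.32 × 0.61 → 0.1952 mm².
Toolpath length = 296 cm³ / 0.1952 mm² = 296000 / 0.1952 = 1516393.4 mm.
Time extruding = 1516393.4 / 158 = 9597.4 s.
Layer count = ceil(50.3 / 0.32) = 158.
Non-print overhead: 158 × 0.67 → 105.86 s.
Altogether 9597.4 + 105.86 = 9703.26 s, i.e. 2.70 hours.

2.70 hours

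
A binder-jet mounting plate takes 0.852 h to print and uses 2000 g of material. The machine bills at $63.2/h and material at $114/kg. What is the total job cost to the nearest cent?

$281.85

Machine-time cost: 63.2 × 0.852 → $53.8464.
Material charge: 114 × 2000/1000 → $228.00.
Total = 53.8464 + 228.00 = 281.8464 ≈ $281.85.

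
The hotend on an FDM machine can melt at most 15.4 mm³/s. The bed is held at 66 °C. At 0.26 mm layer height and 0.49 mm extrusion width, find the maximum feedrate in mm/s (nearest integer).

121 mm/s

A = 0.26 × 0.49 = 0.1274 mm².
v_max = Q/A = 15.4/0.1274 = 120.88 mm/s → 121 mm/s.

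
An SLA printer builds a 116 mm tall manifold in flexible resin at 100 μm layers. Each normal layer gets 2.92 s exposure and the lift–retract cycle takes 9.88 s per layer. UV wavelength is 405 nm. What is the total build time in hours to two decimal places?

4.12 hours

Layer count = ceil(116 / 0.1) = 1160.
Per-layer time: 2.92 + 9.88 → 12.8 s.
Total = 1160 × 12.8 = 14848 s = 4.12 hours.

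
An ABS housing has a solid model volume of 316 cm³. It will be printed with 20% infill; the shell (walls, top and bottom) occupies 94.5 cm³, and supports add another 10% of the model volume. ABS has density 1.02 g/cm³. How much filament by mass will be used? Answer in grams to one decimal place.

Infill region = 316 − 94.5 = 221.5 cm³.
Infill deposited = 0.20 × 221.5, so 44.3 cm³.
Support = 0.10 × 316, so 31.6 cm³.
Deposited volume = 94.5 + 44.3 + 31.6 = 170.4 cm³.
Mass = 170.4 × 1.02, so 173.808 g.

173.8 g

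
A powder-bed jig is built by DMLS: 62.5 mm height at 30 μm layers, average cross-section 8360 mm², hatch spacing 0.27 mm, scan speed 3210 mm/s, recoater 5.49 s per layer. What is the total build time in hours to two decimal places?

Layers = ⌈62.5/0.03⌉ = 2084.
Hatch length per layer: 8360 / 0.27 → 30963 mm.
Laser time per layer = 30963 / 3210 = 9.6458 s.
Per-layer time = 9.6458 + 5.49 = 15.1358 s.
Build time = 2084 × 15.1358 = 31543.0072 s = 8.76 hours.

8.76 hours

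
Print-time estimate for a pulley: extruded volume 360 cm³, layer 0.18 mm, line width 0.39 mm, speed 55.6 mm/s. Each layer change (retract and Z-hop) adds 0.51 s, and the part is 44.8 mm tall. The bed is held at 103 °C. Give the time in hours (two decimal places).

25.66 hours

Extrusion cross-section: 0.18 × 0.39 → 0.0702 mm².
Path length: 360000 mm³ / 0.0702 mm² → 5128205.1 mm.
Extrusion time = 5128205.1 / 55.6, so 92233.9 s.
Number of layers: 44.8 / 0.18 → 249 (rounded up).
Z-hop total: 249 × 0.51 → 126.99 s.
Total = 92233.9 + 126.99 = 92360.89 s = 25.66 hours.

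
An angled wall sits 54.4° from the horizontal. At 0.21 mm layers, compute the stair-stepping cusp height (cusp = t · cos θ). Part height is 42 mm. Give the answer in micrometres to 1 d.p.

122.2 μm

Cusp = layer height × cos(54.4°) = 0.21 × 0.5821 = 0.122241 mm = 122.2 μm.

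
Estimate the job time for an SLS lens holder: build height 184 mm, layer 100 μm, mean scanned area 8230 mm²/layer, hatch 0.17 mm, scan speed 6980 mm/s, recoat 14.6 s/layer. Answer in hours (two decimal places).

11.01 hours

Layers = ⌈184/0.1⌉ = 1840.
Per-layer scan distance = 8230 / 0.17, so 48411.8 mm.
Laser time per layer: 48411.8 / 6980 → 6.9358 s.
Layer cycle = 6.9358 + 14.6, so 21.5358 s.
Build time = 1840 × 21.5358 = 39625.872 s = 11.01 hours.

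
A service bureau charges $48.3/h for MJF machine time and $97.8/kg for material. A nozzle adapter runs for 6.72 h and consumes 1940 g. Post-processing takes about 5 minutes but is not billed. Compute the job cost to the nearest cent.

$514.31

Machine-time cost = 48.3 × 6.72, so $324.576.
Material charge: 97.8 × 1940/1000 → $189.732.
Total = 324.576 + 189.732 = 514.308 ≈ $514.31.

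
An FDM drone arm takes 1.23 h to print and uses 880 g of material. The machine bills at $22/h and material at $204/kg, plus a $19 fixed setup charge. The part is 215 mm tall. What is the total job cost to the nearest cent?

$225.58

Time charge: 22 × 1.23 → $27.06.
Material charge: 204 × 880/1000 → $179.52.
Total = 27.06 + 179.52 + 19 = $225.58.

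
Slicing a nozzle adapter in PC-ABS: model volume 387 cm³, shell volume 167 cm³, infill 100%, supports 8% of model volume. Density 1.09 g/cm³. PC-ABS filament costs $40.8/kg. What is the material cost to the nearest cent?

Volume inside the shell = 387 − 167 = 220 cm³.
Deposited infill = 1.00 × 220 = 220 cm³.
Support = 0.08 × 387, so 30.96 cm³.
Total extruded = 167 + 220 + 30.96 = 417.96 cm³.
Mass: 417.96 × 1.09 → 455.5764 g.
Cost = 455.5764 g / 1000 × $40.8/kg = $18.59.

$18.59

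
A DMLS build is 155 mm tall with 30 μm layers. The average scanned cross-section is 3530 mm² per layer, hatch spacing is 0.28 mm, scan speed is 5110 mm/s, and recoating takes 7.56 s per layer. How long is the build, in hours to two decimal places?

Layers = ⌈155/0.03⌉ = 5167.
Hatch length per layer = 3530 / 0.28, so 12607.1 mm.
Per-layer scan time = 12607.1 / 5110, so 2.4671 s.
Per-layer time = 2.4671 + 7.56, so 10.0271 s.
Build time = 5167 × 10.0271 = 51810.0257 s = 14.39 hours.

14.39 hours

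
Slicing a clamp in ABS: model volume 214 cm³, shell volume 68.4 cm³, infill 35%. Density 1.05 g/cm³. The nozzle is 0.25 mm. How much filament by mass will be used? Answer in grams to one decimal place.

125.3 g

Infill region = 214 − 68.4, so 145.6 cm³.
Infill volume = 0.35 × 145.6, so 50.96 cm³.
Deposited volume = 68.4 + 50.96 = 119.36 cm³.
Mass = 119.36 × 1.05 = 125.328 g.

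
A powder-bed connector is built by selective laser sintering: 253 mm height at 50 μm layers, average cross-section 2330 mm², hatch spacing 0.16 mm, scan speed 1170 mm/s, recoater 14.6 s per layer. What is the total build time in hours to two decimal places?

Layers = ⌈253/0.05⌉ = 5060.
Scan path per layer: 2330 / 0.16 → 14562.5 mm.
Per-layer scan time: 14562.5 / 1170 → 12.4466 s.
Layer cycle = 12.4466 + 14.6, so 27.0466 s.
Build time = 5060 × 27.0466 = 136855.796 s = 38.02 hours.

38.02 hours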